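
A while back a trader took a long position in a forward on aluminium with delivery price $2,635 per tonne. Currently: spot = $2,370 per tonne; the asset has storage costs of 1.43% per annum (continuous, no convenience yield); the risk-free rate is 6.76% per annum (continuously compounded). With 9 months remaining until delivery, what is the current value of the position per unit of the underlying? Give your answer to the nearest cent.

Current fair forward for the remaining 9 months: F = S·e^((r + u)·T), (r + u) = 0.0676 + 0.0143 = 0.0819
F = 2370 · e^(0.0819 × 9/12) = 2370 × 1.06335074 = 2520.1413
Value of long forward = (F − K)·e^(−rT) = (2520.1413 − 2635) · e^(−0.0676·9/12)
= -114.8587 × 0.95056380 = -109.18

-$109.18 per tonne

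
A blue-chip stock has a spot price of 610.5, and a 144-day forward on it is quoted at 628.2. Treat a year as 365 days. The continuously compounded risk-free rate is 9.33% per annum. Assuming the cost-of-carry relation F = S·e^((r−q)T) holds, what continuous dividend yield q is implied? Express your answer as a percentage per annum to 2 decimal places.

2.09%

From F = S·e^((r−q)T): (r − q) = ln(F/S)/T
ln(628.2/610.5) = ln(1.028993) = 0.028581
(r − q) = 0.028581 / (144/365) = 0.072445
q = r − ln(F/S)/T = 0.0933 − 0.072445 = 0.020855
q = 2.09%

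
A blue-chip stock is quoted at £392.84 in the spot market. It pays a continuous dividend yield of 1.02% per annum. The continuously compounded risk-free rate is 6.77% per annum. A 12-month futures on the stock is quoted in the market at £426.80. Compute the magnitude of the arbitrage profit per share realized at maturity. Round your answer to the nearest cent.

£10.71 per share

Fair futures: F* = S·e^(carry·T), with carry = (r − q) = 0.0677 − 0.0102 = 0.0575
F* = 392.84 · e^(0.0575 × 12/12) = 392.84 · e^0.057500 = 392.84 × 1.059185 = £416.0902
Market £426.80 > fair £416.0902: forward overpriced → cash-and-carry (buy spot, short the forward).
At maturity, profit = |F_mkt − F*| = |426.80 − 416.0902| = £10.71 per share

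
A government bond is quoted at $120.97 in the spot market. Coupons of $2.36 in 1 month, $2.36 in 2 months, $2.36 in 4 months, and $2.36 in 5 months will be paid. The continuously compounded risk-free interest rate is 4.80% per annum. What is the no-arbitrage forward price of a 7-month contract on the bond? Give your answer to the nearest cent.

$114.81

PV(coupons) I = 2.36·e^(−0.0480·1/12) + 2.36·e^(−0.0480·2/12) + 2.36·e^(−0.0480·4/12) + 2.36·e^(−0.0480·5/12)
I = 2.3506 + 2.3412 + 2.3225 + 2.3133 = 9.3276
F = (S − I)·e^(rT) = (120.97 − 9.3276) · e^(0.0480·7/12)
= 111.6424 · e^0.028000 = 111.6424 × 1.028396 = $114.81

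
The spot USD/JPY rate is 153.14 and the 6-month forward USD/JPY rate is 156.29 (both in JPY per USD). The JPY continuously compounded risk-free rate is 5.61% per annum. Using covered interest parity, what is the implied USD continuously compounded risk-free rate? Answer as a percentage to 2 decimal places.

1.54%

F = S·e^((r_JPY − r_USD)T) ⇒ r_USD = r_JPY − ln(F/S)/T
ln(156.29/153.14) = 0.020361; /(6/12) = 0.040722
r_USD = 0.0561 − 0.040722 = 0.015378
r_USD = 1.54%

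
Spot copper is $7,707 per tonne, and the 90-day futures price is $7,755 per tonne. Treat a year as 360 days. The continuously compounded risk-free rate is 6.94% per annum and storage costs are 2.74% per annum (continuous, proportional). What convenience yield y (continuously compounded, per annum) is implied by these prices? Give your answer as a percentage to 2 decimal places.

7.20%

F = S·e^((r+u−y)T) ⇒ (r+u−y) = ln(F/S)/T
ln(7755/7707) = 0.006209; /T ⇒ 0.024836
y = r + u − ln(F/S)/T = 0.0694 + 0.0274 − 0.024836 = 0.071964
y = 7.20%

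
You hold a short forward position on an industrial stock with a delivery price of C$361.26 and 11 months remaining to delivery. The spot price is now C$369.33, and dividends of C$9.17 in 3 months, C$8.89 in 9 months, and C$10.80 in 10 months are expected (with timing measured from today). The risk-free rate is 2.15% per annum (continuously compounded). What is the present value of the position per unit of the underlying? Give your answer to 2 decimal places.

C$13.36

PV(remaining dividends) I = 9.17·e^(−0.0215·3/12) + 8.89·e^(−0.0215·9/12) + 10.80·e^(−0.0215·10/12) = 28.4769
Current forward F = (S − I)·e^(rT) = (369.33 − 28.4769)·e^(0.0215·11/12) = 340.8531 × 1.019904 = 347.6374
Value (long) = (F − K)·e^(−rT) = (347.6374 − 361.26) × 0.980485 = -13.3568
Short position value = −(long value) = C$13.36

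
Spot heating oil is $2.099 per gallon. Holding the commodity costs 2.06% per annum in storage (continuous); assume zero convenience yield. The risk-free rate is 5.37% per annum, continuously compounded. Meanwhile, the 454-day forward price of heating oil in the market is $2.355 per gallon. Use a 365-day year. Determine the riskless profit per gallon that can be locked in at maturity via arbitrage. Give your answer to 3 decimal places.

Fair forward: F* = S·e^(carry·T), with carry = (r + u) = 0.0537 + 0.0206 = 0.0743
F* = 2.099 · e^(0.0743 × 454/365) = 2.099 · e^0.092417 = 2.099 × 1.096822 = $2.3022
Market $2.355 > fair $2.3022: forward overpriced → cash-and-carry (buy spot, short the forward).
At maturity, profit = |F_mkt − F*| = |2.355 − 2.3022| = $0.053 per gallon

$0.053 per gallon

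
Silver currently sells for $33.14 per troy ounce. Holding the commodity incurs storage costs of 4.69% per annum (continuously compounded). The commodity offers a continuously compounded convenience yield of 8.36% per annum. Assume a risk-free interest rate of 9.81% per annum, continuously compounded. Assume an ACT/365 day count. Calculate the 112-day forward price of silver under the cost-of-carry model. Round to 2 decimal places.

$33.77 per troy ounce

Net carry = r + u − y = 0.0981 + 0.0469 − 0.0836 = 0.0614
F = S·e^((r+u−y)T) = 33.14 · e^(0.0614 × 112/365) = 33.14 · e^0.018841
= 33.14 × 1.019020 = $33.77 per troy ounce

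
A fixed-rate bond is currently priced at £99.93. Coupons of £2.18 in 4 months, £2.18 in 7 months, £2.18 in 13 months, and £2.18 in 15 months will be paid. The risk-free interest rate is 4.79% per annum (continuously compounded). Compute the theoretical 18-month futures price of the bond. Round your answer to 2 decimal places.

PV(coupons) I = 2.18·e^(−0.0479·4/12) + 2.18·e^(−0.0479·7/12) + 2.18·e^(−0.0479·13/12) + 2.18·e^(−0.0479·15/12)
I = 2.1455 + 2.1199 + 2.0698 + 2.0533 = 8.3885
F = (S − I)·e^(rT) = (99.93 − 8.3885) · e^(0.0479·18/12)
= 91.5415 · e^0.071850 = 91.5415 × 1.074494 = £98.36

£98.36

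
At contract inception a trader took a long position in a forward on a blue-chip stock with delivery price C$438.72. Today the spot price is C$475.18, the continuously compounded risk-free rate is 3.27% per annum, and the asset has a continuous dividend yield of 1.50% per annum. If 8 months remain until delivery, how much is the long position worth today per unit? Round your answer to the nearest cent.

C$41.19

Current fair forward for the remaining 8 months: F = S·e^((r − q)·T), (r − q) = 0.0327 − 0.0150 = 0.0177
F = 475.18 · e^(0.0177 × 8/12) = 475.18 × 1.011870 = 480.8204
Value of long forward = (F − K)·e^(−rT) = (480.8204 − 438.72) · e^(−0.0327·8/12)
= 42.1004 × 0.978436 = 41.19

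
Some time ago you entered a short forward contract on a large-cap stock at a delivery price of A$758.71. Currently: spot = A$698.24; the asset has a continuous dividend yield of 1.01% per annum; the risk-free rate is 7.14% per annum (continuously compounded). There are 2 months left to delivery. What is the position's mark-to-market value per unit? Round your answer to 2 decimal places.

Current fair forward for the remaining 2 months: F = S·e^((r − q)·T), (r − q) = 0.0714 − 0.0101 = 0.0613
F = 698.24 · e^(0.0613 × 2/12) = 698.24 × 1.010269 = 705.4102
Value of long forward = (F − K)·e^(−rT) = (705.4102 − 758.71) · e^(−0.0714·2/12)
= -53.2998 × 0.988171 = -52.67
Short position value = −(long value) = A$52.67

A$52.67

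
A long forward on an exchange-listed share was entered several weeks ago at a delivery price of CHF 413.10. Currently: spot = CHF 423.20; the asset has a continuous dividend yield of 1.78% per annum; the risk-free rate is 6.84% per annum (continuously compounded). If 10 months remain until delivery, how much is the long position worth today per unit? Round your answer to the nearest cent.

Current fair forward for the remaining 10 months: F = S·e^((r − q)·T), (r − q) = 0.0684 − 0.0178 = 0.0506
F = 423.20 · e^(0.0506 × 10/12) = 423.20 × 1.043068 = 441.4264
Value of long forward = (F − K)·e^(−rT) = (441.4264 − 413.10) · e^(−0.0684·10/12)
= 28.3264 × 0.944594 = 26.76

CHF 26.76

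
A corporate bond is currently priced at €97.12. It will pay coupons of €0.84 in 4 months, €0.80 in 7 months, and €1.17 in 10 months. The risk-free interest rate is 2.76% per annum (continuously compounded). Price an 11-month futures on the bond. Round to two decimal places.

PV(coupons) I = 0.84·e^(−0.0276·4/12) + 0.80·e^(−0.0276·7/12) + 1.17·e^(−0.0276·10/12)
I = 0.8323 + 0.7872 + 1.1434 = 2.7629
F = (S − I)·e^(rT) = (97.12 − 2.7629) · e^(0.0276·11/12)
= 94.3571 · e^0.025300 = 94.3571 × 1.025623 = €96.77

€96.77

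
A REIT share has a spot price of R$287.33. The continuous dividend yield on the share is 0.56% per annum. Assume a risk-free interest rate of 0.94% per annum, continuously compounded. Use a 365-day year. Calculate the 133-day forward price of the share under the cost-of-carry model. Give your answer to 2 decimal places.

R$287.73

F = S·e^((r − q)T) = 287.33 · e^((0.0094 − 0.0056) × 133/365)
= 287.33 · e^0.001385 = 287.33 × 1.001386
F = R$287.73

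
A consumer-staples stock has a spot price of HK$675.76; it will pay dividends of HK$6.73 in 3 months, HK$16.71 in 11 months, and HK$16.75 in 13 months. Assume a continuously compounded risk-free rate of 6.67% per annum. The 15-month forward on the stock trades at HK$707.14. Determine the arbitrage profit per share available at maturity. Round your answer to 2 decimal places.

HK$13.84 per share

PV(dividends) I = 6.73·e^(−0.0667·3/12) + 16.71·e^(−0.0667·11/12) + 16.75·e^(−0.0667·13/12) = 37.9200
Fair forward F* = (S − I)·e^(rT) = (675.76 − 37.9200)·e^0.083375 = 637.8400 × 1.086949 = 693.2996
Market HK$707.14 > fair 693.2996: forward overpriced → cash-and-carry (borrow at r, buy the stock and collect the dividends, short the forward).
Profit at T = |F_mkt − F*| = |707.14 − 693.2996| = HK$13.84 per share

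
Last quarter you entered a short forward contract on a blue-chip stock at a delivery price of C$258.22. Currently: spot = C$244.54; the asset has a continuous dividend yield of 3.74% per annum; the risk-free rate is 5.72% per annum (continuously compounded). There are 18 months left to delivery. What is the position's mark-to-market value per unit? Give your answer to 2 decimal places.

Current fair forward for the remaining 18 months: F = S·e^((r − q)·T), (r − q) = 0.0572 − 0.0374 = 0.0198
F = 244.54 · e^(0.0198 × 18/12) = 244.54 × 1.030145 = 251.9117
Value of long forward = (F − K)·e^(−rT) = (251.9117 − 258.22) · e^(−0.0572·18/12)
= -6.3083 × 0.917778 = -5.79
Short position value = −(long value) = C$5.79

C$5.79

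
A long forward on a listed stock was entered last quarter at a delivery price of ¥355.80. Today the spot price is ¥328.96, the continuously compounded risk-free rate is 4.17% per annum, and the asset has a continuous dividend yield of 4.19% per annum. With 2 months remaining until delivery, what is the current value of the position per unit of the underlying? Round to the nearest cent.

Current fair forward for the remaining 2 months: F = S·e^((r − q)·T), (r − q) = 0.0417 − 0.0419 = -0.0002
F = 328.96 · e^(-0.0002 × 2/12) = 328.96 × 0.999967 = 328.9491
Value of long forward = (F − K)·e^(−rT) = (328.9491 − 355.80) · e^(−0.0417·2/12)
= -26.8509 × 0.993074 = -26.66

-¥26.66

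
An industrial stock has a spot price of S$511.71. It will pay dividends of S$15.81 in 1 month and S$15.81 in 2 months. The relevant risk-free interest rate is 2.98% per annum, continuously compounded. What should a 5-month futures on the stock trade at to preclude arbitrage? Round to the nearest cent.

PV(dividends) I = 15.81·e^(−0.0298·1/12) + 15.81·e^(−0.0298·2/12)
I = 15.7708 + 15.7317 = 31.5025
F = (S − I)·e^(rT) = (511.71 − 31.5025) · e^(0.0298·5/12)
= 480.2075 · e^0.012417 = 480.2075 × 1.012494 = S$486.21

S$486.21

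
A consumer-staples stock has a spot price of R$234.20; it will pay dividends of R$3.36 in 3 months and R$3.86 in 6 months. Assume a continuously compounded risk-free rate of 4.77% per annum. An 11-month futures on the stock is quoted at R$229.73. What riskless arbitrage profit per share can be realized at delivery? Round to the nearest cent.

R$7.53 per share

PV(dividends) I = 3.36·e^(−0.0477·3/12) + 3.86·e^(−0.0477·6/12) = 7.0892
Fair futures F* = (S − I)·e^(rT) = (234.20 − 7.0892)·e^0.043725 = 227.1108 × 1.044695 = 237.2615
Market R$229.73 < fair 237.2615: forward underpriced → reverse cash-and-carry (short the stock, invest proceeds at r, pay the dividends, go long the forward).
Profit at T = |F_mkt − F*| = |229.73 − 237.2615| = R$7.53 per share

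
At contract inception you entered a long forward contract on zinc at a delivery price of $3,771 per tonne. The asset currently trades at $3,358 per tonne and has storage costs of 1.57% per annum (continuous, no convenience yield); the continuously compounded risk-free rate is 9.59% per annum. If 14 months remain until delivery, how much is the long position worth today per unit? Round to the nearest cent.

$48.24 per tonne

Current fair forward for the remaining 14 months: F = S·e^((r + u)·T), (r + u) = 0.0959 + 0.0157 = 0.1116
F = 3358 · e^(0.1116 × 14/12) = 3358 × 1.13905617 = 3824.9506
Value of long forward = (F − K)·e^(−rT) = (3824.9506 − 3771) · e^(−0.0959·14/12)
= 53.9506 × 0.89414857 = 48.24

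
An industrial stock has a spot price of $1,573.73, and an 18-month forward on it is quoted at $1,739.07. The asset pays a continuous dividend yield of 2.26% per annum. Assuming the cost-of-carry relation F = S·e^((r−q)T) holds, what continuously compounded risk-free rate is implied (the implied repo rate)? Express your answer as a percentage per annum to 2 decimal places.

8.92%

From F = S·e^((r−q)T): (r − q) = ln(F/S)/T
ln(1739.07/1573.73) = ln(1.105062) = 0.099901
(r − q) = 0.099901 / (18/12) = 0.066601
r = ln(F/S)/T + q = 0.066601 + 0.0226 = 0.089201
r = 8.92%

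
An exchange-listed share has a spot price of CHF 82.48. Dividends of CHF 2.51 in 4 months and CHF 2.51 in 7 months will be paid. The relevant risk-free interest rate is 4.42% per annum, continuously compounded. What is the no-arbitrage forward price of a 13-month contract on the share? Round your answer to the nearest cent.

PV(dividends) I = 2.51·e^(−0.0442·4/12) + 2.51·e^(−0.0442·7/12)
I = 2.4733 + 2.4461 = 4.9194
F = (S − I)·e^(rT) = (82.48 − 4.9194) · e^(0.0442·13/12)
= 77.5606 · e^0.047883 = 77.5606 × 1.049048 = CHF 81.36

CHF 81.36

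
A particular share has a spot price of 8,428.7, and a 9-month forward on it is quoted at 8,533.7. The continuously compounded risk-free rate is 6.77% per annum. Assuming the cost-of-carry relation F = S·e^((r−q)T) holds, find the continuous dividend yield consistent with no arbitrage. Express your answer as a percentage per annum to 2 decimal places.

From F = S·e^((r−q)T): (r − q) = ln(F/S)/T
ln(8533.7/8428.7) = ln(1.012457) = 0.012380
(r − q) = 0.012380 / (9/12) = 0.016507
q = r − ln(F/S)/T = 0.0677 − 0.016507 = 0.051193
q = 5.12%

5.12%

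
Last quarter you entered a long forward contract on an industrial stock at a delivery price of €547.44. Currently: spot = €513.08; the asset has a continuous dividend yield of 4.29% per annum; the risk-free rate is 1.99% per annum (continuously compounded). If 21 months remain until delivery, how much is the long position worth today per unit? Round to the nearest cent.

Current fair forward for the remaining 21 months: F = S·e^((r − q)·T), (r − q) = 0.0199 − 0.0429 = -0.0230
F = 513.08 · e^(-0.0230 × 21/12) = 513.08 × 0.960549 = 492.8385
Value of long forward = (F − K)·e^(−rT) = (492.8385 − 547.44) · e^(−0.0199·21/12)
= -54.6015 × 0.965774 = -52.73

-€52.73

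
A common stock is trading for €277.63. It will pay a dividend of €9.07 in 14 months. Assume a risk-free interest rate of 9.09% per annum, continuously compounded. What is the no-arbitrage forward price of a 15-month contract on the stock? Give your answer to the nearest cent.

PV(dividends) I = 9.07·e^(−0.0909·14/12)
I = 8.1574
F = (S − I)·e^(rT) = (277.63 − 8.1574) · e^(0.0909·15/12)
= 269.4726 · e^0.113625 = 269.4726 × 1.120332 = €301.90

€301.90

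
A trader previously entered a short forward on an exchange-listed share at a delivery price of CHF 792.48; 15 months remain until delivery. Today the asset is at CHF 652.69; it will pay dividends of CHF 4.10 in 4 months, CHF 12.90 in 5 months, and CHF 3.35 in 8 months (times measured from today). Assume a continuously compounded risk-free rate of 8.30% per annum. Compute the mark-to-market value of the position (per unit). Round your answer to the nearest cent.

PV(remaining dividends) I = 4.10·e^(−0.0830·4/12) + 12.90·e^(−0.0830·5/12) + 3.35·e^(−0.0830·8/12) = 19.6193
Current forward F = (S − I)·e^(rT) = (652.69 − 19.6193)·e^(0.0830·15/12) = 633.0707 × 1.109323 = 702.2799
Value (long) = (F − K)·e^(−rT) = (702.2799 − 792.48) × 0.901451 = -81.3110
Short position value = −(long value) = CHF 81.31

CHF 81.31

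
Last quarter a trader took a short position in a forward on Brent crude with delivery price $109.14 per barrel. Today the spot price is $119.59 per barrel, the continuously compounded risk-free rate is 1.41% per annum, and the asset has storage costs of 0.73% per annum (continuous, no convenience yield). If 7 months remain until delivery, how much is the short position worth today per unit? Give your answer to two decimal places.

Current fair forward for the remaining 7 months: F = S·e^((r + u)·T), (r + u) = 0.0141 + 0.0073 = 0.0214
F = 119.59 · e^(0.0214 × 7/12) = 119.59 × 1.012562 = 121.0923
Value of long forward = (F − K)·e^(−rT) = (121.0923 − 109.14) · e^(−0.0141·7/12)
= 11.9523 × 0.991809 = 11.85
Short position value = −(long value) = -$11.85

-$11.85 per barrel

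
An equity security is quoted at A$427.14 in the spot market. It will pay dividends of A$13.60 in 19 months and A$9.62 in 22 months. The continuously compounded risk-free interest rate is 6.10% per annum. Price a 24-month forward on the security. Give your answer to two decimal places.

PV(dividends) I = 13.60·e^(−0.0610·19/12) + 9.62·e^(−0.0610·22/12)
I = 12.3479 + 8.6021 = 20.9500
F = (S − I)·e^(rT) = (427.14 − 20.9500) · e^(0.0610·24/12)
= 406.1900 · e^0.122000 = 406.1900 × 1.129754 = A$458.89

A$458.89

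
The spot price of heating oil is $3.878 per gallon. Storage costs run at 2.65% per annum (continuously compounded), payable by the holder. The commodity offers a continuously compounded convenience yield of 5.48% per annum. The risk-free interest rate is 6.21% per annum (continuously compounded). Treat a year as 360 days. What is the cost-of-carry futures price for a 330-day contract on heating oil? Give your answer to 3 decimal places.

$4.000 per gallon

Net carry = r + u − y = 0.0621 + 0.0265 − 0.0548 = 0.0338
F = S·e^((r+u−y)T) = 3.878 · e^(0.0338 × 330/360) = 3.878 · e^0.030983
= 3.878 × 1.031468 = $4.000 per gallon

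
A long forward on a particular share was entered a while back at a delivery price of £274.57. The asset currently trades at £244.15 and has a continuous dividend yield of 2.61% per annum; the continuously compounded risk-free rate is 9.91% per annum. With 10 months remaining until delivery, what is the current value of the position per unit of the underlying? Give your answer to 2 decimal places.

-£13.91

Current fair forward for the remaining 10 months: F = S·e^((r − q)·T), (r − q) = 0.0991 − 0.0261 = 0.0730
F = 244.15 · e^(0.0730 × 10/12) = 244.15 × 1.062722 = 259.4636
Value of long forward = (F − K)·e^(−rT) = (259.4636 − 274.57) · e^(−0.0991·10/12)
= -15.1064 × 0.920735 = -13.91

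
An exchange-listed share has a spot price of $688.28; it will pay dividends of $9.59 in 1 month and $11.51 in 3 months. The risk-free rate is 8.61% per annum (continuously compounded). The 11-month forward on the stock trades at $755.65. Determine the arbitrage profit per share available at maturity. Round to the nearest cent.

$33.34 per share

PV(dividends) I = 9.59·e^(−0.0861·1/12) + 11.51·e^(−0.0861·3/12) = 20.7863
Fair forward F* = (S − I)·e^(rT) = (688.28 − 20.7863)·e^0.078925 = 667.4937 × 1.082123 = 722.3103
Market $755.65 > fair 722.3103: forward overpriced → cash-and-carry (borrow at r, buy the stock and collect the dividends, short the forward).
Profit at T = |F_mkt − F*| = |755.65 − 722.3103| = $33.34 per share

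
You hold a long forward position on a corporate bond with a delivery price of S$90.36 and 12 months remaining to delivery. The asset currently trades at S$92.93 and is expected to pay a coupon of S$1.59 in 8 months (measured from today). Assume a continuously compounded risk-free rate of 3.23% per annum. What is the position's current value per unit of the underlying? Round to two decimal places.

PV(remaining coupons) I = 1.59·e^(−0.0323·8/12) = 1.5561
Current forward F = (S − I)·e^(rT) = (92.93 − 1.5561)·e^(0.0323·12/12) = 91.3739 × 1.032827 = 94.3734
Value (long) = (F − K)·e^(−rT) = (94.3734 − 90.36) × 0.968216 = 3.8858
Value = S$3.89

S$3.89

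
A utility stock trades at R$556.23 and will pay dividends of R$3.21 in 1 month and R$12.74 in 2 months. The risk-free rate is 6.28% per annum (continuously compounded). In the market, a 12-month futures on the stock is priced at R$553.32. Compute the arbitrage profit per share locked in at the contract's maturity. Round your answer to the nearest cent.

PV(dividends) I = 3.21·e^(−0.0628·1/12) + 12.74·e^(−0.0628·2/12) = 15.8006
Fair futures F* = (S − I)·e^(rT) = (556.23 − 15.8006)·e^0.062800 = 540.4294 × 1.064814 = 575.4568
Market R$553.32 < fair 575.4568: forward underpriced → reverse cash-and-carry (short the stock, invest proceeds at r, pay the dividends, go long the forward).
Profit at T = |F_mkt − F*| = |553.32 − 575.4568| = R$22.14 per share

R$22.14 per share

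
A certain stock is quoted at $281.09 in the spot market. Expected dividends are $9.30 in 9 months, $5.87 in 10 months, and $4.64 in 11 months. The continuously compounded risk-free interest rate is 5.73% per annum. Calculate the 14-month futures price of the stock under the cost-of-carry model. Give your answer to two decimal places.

PV(dividends) I = 9.30·e^(−0.0573·9/12) + 5.87·e^(−0.0573·10/12) + 4.64·e^(−0.0573·11/12)
I = 8.9088 + 5.5963 + 4.4026 = 18.9077
F = (S − I)·e^(rT) = (281.09 − 18.9077) · e^(0.0573·14/12)
= 262.1823 · e^0.066850 = 262.1823 × 1.069135 = $280.31

$280.31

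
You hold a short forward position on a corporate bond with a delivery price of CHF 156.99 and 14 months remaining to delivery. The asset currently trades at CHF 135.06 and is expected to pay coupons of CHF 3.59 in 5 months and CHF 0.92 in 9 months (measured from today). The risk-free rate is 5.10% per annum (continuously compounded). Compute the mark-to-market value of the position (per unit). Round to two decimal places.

CHF 17.26

PV(remaining coupons) I = 3.59·e^(−0.0510·5/12) + 0.92·e^(−0.0510·9/12) = 4.4000
Current forward F = (S − I)·e^(rT) = (135.06 − 4.4000)·e^(0.0510·14/12) = 130.6600 × 1.061306 = 138.6702
Value (long) = (F − K)·e^(−rT) = (138.6702 − 156.99) × 0.942236 = -17.2616
Short position value = −(long value) = CHF 17.26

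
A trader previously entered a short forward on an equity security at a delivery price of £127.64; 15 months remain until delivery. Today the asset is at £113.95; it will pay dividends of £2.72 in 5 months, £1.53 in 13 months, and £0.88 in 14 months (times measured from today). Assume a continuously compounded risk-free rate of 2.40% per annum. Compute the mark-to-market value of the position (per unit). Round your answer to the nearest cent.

£14.96

PV(remaining dividends) I = 2.72·e^(−0.0240·5/12) + 1.53·e^(−0.0240·13/12) + 0.88·e^(−0.0240·14/12) = 5.0394
Current forward F = (S − I)·e^(rT) = (113.95 − 5.0394)·e^(0.0240·15/12) = 108.9106 × 1.030455 = 112.2275
Value (long) = (F − K)·e^(−rT) = (112.2275 − 127.64) × 0.970446 = -14.9570
Short position value = −(long value) = £14.96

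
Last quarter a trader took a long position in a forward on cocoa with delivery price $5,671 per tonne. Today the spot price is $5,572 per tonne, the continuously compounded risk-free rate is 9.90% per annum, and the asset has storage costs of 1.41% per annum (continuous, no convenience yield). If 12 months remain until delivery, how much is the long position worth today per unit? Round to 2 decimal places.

Current fair forward for the remaining 12 months: F = S·e^((r + u)·T), (r + u) = 0.0990 + 0.0141 = 0.1131
F = 5572 · e^(0.1131 × 12/12) = 5572 × 1.11974390 = 6239.2130
Value of long forward = (F − K)·e^(−rT) = (6239.2130 − 5671) · e^(−0.0990·12/12)
= 568.2130 × 0.90574271 = 514.65

$514.65 per tonne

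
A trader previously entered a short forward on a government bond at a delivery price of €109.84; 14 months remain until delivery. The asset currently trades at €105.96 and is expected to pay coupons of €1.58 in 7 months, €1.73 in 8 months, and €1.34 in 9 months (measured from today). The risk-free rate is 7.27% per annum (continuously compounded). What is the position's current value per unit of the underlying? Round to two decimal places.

-€0.62

PV(remaining coupons) I = 1.58·e^(−0.0727·7/12) + 1.73·e^(−0.0727·8/12) + 1.34·e^(−0.0727·9/12) = 4.4314
Current forward F = (S − I)·e^(rT) = (105.96 − 4.4314)·e^(0.0727·14/12) = 101.5286 × 1.088517 = 110.5156
Value (long) = (F − K)·e^(−rT) = (110.5156 − 109.84) × 0.918681 = 0.6207
Short position value = −(long value) = -€0.62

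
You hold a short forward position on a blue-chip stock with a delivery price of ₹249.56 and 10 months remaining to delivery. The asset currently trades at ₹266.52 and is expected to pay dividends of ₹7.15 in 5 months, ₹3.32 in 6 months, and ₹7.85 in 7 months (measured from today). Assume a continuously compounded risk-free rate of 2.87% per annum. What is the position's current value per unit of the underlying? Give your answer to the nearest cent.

-₹4.80

PV(remaining dividends) I = 7.15·e^(−0.0287·5/12) + 3.32·e^(−0.0287·6/12) + 7.85·e^(−0.0287·7/12) = 18.0574
Current forward F = (S − I)·e^(rT) = (266.52 − 18.0574)·e^(0.0287·10/12) = 248.4626 × 1.024205 = 254.4766
Value (long) = (F − K)·e^(−rT) = (254.4766 − 249.56) × 0.976367 = 4.8004
Short position value = −(long value) = -₹4.80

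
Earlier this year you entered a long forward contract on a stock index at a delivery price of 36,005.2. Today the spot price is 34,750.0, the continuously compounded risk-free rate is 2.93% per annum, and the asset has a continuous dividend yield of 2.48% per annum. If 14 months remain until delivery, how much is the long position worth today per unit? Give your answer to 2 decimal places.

-1036.25

Current fair forward for the remaining 14 months: F = S·e^((r − q)·T), (r − q) = 0.0293 − 0.0248 = 0.0045
F = 34750.0 · e^(0.0045 × 14/12) = 34750.0 × 1.00526381 = 34932.9174
Value of long forward = (F − K)·e^(−rT) = (34932.9174 − 36005.2) · e^(−0.0293·14/12)
= -1072.2826 × 0.96639432 = -1036.25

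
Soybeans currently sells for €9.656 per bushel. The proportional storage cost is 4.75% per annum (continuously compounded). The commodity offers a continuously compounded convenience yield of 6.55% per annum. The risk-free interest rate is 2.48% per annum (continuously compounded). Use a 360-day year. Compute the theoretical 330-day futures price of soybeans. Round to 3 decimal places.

Net carry = r + u − y = 0.0248 + 0.0475 − 0.0655 = 0.0068
F = S·e^((r+u−y)T) = 9.656 · e^(0.0068 × 330/360) = 9.656 · e^0.006233
= 9.656 × 1.006252 = €9.716 per bushel

€9.716 per bushel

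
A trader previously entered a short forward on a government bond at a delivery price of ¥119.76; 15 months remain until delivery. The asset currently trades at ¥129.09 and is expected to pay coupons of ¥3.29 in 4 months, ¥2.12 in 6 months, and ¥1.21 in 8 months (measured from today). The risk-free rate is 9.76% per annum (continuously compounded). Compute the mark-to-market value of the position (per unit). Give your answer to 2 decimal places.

PV(remaining coupons) I = 3.29·e^(−0.0976·4/12) + 2.12·e^(−0.0976·6/12) + 1.21·e^(−0.0976·8/12) = 6.3375
Current forward F = (S − I)·e^(rT) = (129.09 − 6.3375)·e^(0.0976·15/12) = 122.7525 × 1.129754 = 138.6801
Value (long) = (F − K)·e^(−rT) = (138.6801 − 119.76) × 0.885148 = 16.7471
Short position value = −(long value) = -¥16.75

-¥16.75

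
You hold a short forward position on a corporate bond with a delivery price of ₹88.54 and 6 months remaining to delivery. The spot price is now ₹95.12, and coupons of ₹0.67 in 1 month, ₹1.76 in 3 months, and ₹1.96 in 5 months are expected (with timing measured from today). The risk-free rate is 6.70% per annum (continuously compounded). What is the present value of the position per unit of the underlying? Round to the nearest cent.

PV(remaining coupons) I = 0.67·e^(−0.0670·1/12) + 1.76·e^(−0.0670·3/12) + 1.96·e^(−0.0670·5/12) = 4.3031
Current forward F = (S − I)·e^(rT) = (95.12 − 4.3031)·e^(0.0670·6/12) = 90.8169 × 1.034067 = 93.9108
Value (long) = (F − K)·e^(−rT) = (93.9108 − 88.54) × 0.967055 = 5.1939
Short position value = −(long value) = -₹5.19

-₹5.19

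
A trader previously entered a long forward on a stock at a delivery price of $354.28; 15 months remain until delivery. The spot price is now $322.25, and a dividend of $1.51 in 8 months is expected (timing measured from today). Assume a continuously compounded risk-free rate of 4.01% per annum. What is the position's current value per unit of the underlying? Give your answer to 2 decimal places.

PV(remaining dividends) I = 1.51·e^(−0.0401·8/12) = 1.4702
Current forward F = (S − I)·e^(rT) = (322.25 − 1.4702)·e^(0.0401·15/12) = 320.7798 × 1.051403 = 337.2688
Value (long) = (F − K)·e^(−rT) = (337.2688 − 354.28) × 0.951111 = -16.1795
Value = -$16.18

-$16.18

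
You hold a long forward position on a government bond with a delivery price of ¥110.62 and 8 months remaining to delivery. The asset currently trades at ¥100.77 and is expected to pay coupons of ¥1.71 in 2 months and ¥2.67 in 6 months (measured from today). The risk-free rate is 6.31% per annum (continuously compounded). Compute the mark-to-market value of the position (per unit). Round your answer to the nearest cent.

PV(remaining coupons) I = 1.71·e^(−0.0631·2/12) + 2.67·e^(−0.0631·6/12) = 4.2792
Current forward F = (S − I)·e^(rT) = (100.77 − 4.2792)·e^(0.0631·8/12) = 96.4908 × 1.042964 = 100.6364
Value (long) = (F − K)·e^(−rT) = (100.6364 − 110.62) × 0.958806 = -9.5723
Value = -¥9.57

-¥9.57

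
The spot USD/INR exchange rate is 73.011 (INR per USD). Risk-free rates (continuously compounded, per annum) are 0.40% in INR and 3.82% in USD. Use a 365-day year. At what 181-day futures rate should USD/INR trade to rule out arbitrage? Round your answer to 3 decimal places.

F = S·e^((r_INR − r_USD)T) = 73.011 · e^((0.0040 − 0.0382) × 181/365)
= 73.011 · e^-0.016959 = 73.011 × 0.983184
F = 71.783 INR per USD

71.783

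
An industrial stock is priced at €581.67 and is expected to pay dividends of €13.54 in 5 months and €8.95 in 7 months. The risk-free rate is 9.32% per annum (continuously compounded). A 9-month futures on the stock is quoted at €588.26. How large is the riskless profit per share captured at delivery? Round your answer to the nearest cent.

PV(dividends) I = 13.54·e^(−0.0932·5/12) + 8.95·e^(−0.0932·7/12) = 21.5007
Fair futures F* = (S − I)·e^(rT) = (581.67 − 21.5007)·e^0.069900 = 560.1693 × 1.072401 = 600.7261
Market €588.26 < fair 600.7261: forward underpriced → reverse cash-and-carry (short the stock, invest proceeds at r, pay the dividends, go long the forward).
Profit at T = |F_mkt − F*| = |588.26 − 600.7261| = €12.47 per share

€12.47 per share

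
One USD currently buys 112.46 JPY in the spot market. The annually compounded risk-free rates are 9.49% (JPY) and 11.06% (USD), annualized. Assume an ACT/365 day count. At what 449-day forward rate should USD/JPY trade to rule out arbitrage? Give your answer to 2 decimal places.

110.51

By covered interest parity, F = S · (1+r_JPY)^T / (1+r_USD)^T
= 112.46 × 1.117985 / 1.137738 = 112.46 × 0.982638
F = 110.51 JPY per USD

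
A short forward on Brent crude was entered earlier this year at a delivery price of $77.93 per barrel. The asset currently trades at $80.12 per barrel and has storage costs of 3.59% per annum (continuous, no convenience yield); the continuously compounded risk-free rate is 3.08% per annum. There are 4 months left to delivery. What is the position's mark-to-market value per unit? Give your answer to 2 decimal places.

Current fair forward for the remaining 4 months: F = S·e^((r + u)·T), (r + u) = 0.0308 + 0.0359 = 0.0667
F = 80.12 · e^(0.0667 × 4/12) = 80.12 × 1.022482 = 81.9213
Value of long forward = (F − K)·e^(−rT) = (81.9213 − 77.93) · e^(−0.0308·4/12)
= 3.9913 × 0.989786 = 3.95
Short position value = −(long value) = -$3.95

-$3.95 per barrel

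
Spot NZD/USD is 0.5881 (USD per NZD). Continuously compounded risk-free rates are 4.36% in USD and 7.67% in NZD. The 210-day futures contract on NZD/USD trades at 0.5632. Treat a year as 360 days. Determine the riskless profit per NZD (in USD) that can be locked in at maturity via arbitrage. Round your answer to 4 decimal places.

0.0137 per NZD (in USD)

Fair futures: F* = S·e^(carry·T), with carry = (r_USD − r_NZD) = 0.0436 − 0.0767 = -0.0331
F* = 0.5881 · e^(-0.0331 × 210/360) = 0.5881 · e^-0.019308 = 0.5881 × 0.980877 = 0.5769
Market 0.5632 < fair 0.5769: forward underpriced → reverse cash-and-carry (short spot, go long the forward).
At maturity, profit = |F_mkt − F*| = |0.5632 − 0.5769| = 0.0137 per NZD (in USD)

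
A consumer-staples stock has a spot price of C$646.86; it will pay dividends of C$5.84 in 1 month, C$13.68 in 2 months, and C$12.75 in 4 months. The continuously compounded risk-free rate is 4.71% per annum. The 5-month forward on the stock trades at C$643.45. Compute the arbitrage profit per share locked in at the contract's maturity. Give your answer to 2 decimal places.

PV(dividends) I = 5.84·e^(−0.0471·1/12) + 13.68·e^(−0.0471·2/12) + 12.75·e^(−0.0471·4/12) = 31.9415
Fair forward F* = (S − I)·e^(rT) = (646.86 − 31.9415)·e^0.019625 = 614.9185 × 1.019819 = 627.1056
Market C$643.45 > fair 627.1056: forward overpriced → cash-and-carry (borrow at r, buy the stock and collect the dividends, short the forward).
Profit at T = |F_mkt − F*| = |643.45 − 627.1056| = C$16.34 per share

C$16.34 per share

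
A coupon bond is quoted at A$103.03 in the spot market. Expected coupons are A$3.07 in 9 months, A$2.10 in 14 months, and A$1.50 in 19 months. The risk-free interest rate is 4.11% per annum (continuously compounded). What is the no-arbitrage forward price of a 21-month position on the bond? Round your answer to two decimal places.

A$103.85

PV(coupons) I = 3.07·e^(−0.0411·9/12) + 2.10·e^(−0.0411·14/12) + 1.50·e^(−0.0411·19/12)
I = 2.9768 + 2.0017 + 1.4055 = 6.3840
F = (S − I)·e^(rT) = (103.03 − 6.3840) · e^(0.0411·21/12)
= 96.6460 · e^0.071925 = 96.6460 × 1.074575 = A$103.85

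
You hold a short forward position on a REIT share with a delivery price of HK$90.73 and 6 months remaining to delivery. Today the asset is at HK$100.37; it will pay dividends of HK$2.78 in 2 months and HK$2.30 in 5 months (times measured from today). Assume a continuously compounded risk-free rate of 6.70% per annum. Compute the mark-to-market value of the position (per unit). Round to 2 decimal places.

-HK$7.64

PV(remaining dividends) I = 2.78·e^(−0.0670·2/12) + 2.30·e^(−0.0670·5/12) = 4.9858
Current forward F = (S − I)·e^(rT) = (100.37 − 4.9858)·e^(0.0670·6/12) = 95.3842 × 1.034067 = 98.6337
Value (long) = (F − K)·e^(−rT) = (98.6337 − 90.73) × 0.967055 = 7.6433
Short position value = −(long value) = -HK$7.64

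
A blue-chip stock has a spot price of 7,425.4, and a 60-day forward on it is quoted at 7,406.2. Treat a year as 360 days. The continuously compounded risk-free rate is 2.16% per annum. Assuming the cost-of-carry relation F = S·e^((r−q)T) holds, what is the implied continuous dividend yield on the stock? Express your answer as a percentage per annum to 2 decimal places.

3.71%

From F = S·e^((r−q)T): (r − q) = ln(F/S)/T
ln(7406.2/7425.4) = ln(0.997414) = -0.002589
(r − q) = -0.002589 / (60/360) = -0.015534
q = r − ln(F/S)/T = 0.0216 + 0.015534 = 0.037134
q = 3.71%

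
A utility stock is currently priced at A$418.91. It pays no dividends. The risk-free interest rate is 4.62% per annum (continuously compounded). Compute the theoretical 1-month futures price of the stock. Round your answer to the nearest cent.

A$420.53

F = S·e^(rT) = 418.91 · e^(0.0462 × 1/12)
= 418.91 · e^0.003850 = 418.91 × 1.003857
F = A$420.53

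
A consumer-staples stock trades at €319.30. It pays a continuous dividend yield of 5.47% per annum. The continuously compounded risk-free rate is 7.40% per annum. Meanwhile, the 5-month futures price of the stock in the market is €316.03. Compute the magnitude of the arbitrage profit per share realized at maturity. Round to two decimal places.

€5.85 per share

Fair futures: F* = S·e^(carry·T), with carry = (r − q) = 0.0740 − 0.0547 = 0.0193
F* = 319.30 · e^(0.0193 × 5/12) = 319.30 · e^0.008042 = 319.30 × 1.008074 = €321.8780
Market €316.03 < fair €321.8780: forward underpriced → reverse cash-and-carry (short spot, go long the forward).
At maturity, profit = |F_mkt − F*| = |316.03 − 321.8780| = €5.85 per share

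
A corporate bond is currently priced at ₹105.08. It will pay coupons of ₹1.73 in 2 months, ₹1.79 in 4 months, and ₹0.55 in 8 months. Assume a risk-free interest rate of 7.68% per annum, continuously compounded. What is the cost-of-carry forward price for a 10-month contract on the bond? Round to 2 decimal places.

PV(coupons) I = 1.73·e^(−0.0768·2/12) + 1.79·e^(−0.0768·4/12) + 0.55·e^(−0.0768·8/12)
I = 1.7080 + 1.7448 + 0.5225 = 3.9753
F = (S − I)·e^(rT) = (105.08 − 3.9753) · e^(0.0768·10/12)
= 101.1047 · e^0.064000 = 101.1047 × 1.066092 = ₹107.79

₹107.79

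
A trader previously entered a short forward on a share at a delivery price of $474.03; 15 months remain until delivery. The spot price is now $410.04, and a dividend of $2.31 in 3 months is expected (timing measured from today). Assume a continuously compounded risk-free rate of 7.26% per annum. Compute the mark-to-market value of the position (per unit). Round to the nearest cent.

$25.13

PV(remaining dividends) I = 2.31·e^(−0.0726·3/12) = 2.2685
Current forward F = (S − I)·e^(rT) = (410.04 − 2.2685)·e^(0.0726·15/12) = 407.7715 × 1.094995 = 446.5078
Value (long) = (F − K)·e^(−rT) = (446.5078 − 474.03) × 0.913246 = -25.1345
Short position value = −(long value) = $25.13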